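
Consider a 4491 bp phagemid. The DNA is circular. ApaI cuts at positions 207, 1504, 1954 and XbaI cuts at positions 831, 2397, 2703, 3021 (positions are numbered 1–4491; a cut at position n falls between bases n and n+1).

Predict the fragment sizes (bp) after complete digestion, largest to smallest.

1677, 673, 624, 450, 443, 318, 306 bp

Combined cut positions (sorted): 207, 831, 1504, 1954, 2397, 2703, 3021.
Circular molecule, 7 cuts → 7 fragments:
  831 − 207 = 624 bp
  1504 − 831 = 673 bp
  1954 − 1504 = 450 bp
  2397 − 1954 = 443 bp
  2703 − 2397 = 306 bp
  3021 − 2703 = 318 bp
  wrap: 4491 − 3021 + 207 = 1677 bp
Sorted largest to smallest: 1677, 673, 624, 450, 443, 318, 306 bp.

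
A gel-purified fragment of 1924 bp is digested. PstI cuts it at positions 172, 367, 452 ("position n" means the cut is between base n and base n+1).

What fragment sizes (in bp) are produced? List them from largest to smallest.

1472, 195, 172, 85 bp

Linear molecule, 3 cuts → 4 fragments:
  172 − 0 = 172 bp
  367 − 172 = 195 bp
  452 − 367 = 85 bp
  1924 − 452 = 1472 bp
Sorted largest to smallest: 1472, 195, 172, 85 bp.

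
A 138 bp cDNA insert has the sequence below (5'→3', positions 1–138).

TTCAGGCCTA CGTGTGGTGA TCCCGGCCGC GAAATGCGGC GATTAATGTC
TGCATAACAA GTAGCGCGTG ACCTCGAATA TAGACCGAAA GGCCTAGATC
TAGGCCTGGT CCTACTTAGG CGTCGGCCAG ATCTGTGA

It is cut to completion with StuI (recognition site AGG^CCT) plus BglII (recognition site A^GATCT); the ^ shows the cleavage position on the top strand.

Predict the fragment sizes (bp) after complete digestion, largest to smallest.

86, 25, 9, 8, 6, 4 bp

StuI sites (AGGCCT) start at positions 4, 90, 102.
StuI cuts after base 3 of each site, so after positions 6, 92, 104.
BglII sites (AGATCT) start at positions 96, 129.
BglII cuts after the first base of each site, so after positions 96, 129.
Combined cut positions: 6, 92, 96, 104, 129.
Linear molecule, 5 cuts → 6 fragments:
  1–6 → 6 bp
  7–92 → 86 bp
  93–96 → 4 bp
  97–104 → 8 bp
  105–129 → 25 bp
  130–138 → 9 bp
Sorted largest to smallest: 86, 25, 9, 8, 6, 4 bp.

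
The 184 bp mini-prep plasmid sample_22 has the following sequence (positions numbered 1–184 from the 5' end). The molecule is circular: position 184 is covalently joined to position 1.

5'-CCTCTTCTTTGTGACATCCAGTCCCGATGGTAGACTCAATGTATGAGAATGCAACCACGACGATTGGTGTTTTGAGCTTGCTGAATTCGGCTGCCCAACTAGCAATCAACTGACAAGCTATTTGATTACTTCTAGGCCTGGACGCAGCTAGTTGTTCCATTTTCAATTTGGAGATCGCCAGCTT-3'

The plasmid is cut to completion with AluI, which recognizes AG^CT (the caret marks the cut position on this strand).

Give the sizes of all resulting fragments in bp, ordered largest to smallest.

79, 41, 34, 30 bp

AluI sites (AGCT) start at positions 75, 116, 146, 180.
AluI cuts after base 2 of each site, so after positions 76, 117, 147, 181.
Circular molecule, 4 cuts → 4 fragments:
  77–117 → 41 bp
  118–147 → 30 bp
  148–181 → 34 bp
  182–184 then 1–76 → 3 + 76 = 79 bp
Sorted largest to smallest: 79, 41, 34, 30 bp.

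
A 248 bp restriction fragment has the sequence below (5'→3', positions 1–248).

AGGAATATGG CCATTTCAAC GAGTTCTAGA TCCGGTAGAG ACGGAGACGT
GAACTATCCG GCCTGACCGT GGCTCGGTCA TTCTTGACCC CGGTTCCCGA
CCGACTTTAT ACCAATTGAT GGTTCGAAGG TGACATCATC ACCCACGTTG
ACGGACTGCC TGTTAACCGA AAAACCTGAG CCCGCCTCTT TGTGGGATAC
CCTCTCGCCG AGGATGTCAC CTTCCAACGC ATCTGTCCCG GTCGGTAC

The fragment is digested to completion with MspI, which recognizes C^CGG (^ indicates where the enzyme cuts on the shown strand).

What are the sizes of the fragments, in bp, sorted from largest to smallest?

MspI sites (CCGG) start at positions 32, 58, 90, 238.
MspI cuts after the first base of each site, so after positions 32, 58, 90, 238.
Linear molecule, 4 cuts → 5 fragments:
  1–32 → 32 bp
  33–58 → 26 bp
  59–90 → 32 bp
  91–238 → 148 bp
  239–248 → 10 bp
Sorted largest to smallest: 148, 32, 32, 26, 10 bp.

148, 32, 32, 26, 10 bp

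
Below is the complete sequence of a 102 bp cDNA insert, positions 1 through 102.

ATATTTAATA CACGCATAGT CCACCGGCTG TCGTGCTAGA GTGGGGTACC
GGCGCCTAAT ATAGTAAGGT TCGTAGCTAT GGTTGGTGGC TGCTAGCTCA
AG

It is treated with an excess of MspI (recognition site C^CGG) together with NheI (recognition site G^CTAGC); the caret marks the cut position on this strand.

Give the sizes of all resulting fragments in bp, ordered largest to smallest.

MspI sites (CCGG) start at positions 24, 49.
MspI cuts after the first base of each site, so after positions 24, 49.
The NheI site (GCTAGC) starts at position 92.
NheI cuts after the first base of each site, so after position 92.
Combined cut positions: 24, 49, 92.
Linear molecule, 3 cuts → 4 fragments:
  1–24 → 24 bp
  25–49 → 25 bp
  50–92 → 43 bp
  93–102 → 10 bp
Sorted largest to smallest: 43, 25, 24, 10 bp.

43, 25, 24, 10 bp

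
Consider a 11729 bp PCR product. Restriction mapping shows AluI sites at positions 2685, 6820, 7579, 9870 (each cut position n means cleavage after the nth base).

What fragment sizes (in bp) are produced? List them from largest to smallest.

Linear molecule, 4 cuts → 5 fragments:
  2685 − 0 = 2685 bp
  6820 − 2685 = 4135 bp
  7579 − 6820 = 759 bp
  9870 − 7579 = 2291 bp
  11729 − 9870 = 1859 bp
Sorted largest to smallest: 4135, 2685, 2291, 1859, 759 bp.

4135, 2685, 2291, 1859, 759 bp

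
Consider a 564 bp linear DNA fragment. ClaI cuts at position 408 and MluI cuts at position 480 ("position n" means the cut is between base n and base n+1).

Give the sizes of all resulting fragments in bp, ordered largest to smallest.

Combined cut positions (sorted): 408, 480.
Linear molecule, 2 cuts → 3 fragments:
  408 − 0 = 408 bp
  480 − 408 = 72 bp
  564 − 480 = 84 bp
Sorted largest to smallest: 408, 84, 72 bp.

408, 84, 72 bp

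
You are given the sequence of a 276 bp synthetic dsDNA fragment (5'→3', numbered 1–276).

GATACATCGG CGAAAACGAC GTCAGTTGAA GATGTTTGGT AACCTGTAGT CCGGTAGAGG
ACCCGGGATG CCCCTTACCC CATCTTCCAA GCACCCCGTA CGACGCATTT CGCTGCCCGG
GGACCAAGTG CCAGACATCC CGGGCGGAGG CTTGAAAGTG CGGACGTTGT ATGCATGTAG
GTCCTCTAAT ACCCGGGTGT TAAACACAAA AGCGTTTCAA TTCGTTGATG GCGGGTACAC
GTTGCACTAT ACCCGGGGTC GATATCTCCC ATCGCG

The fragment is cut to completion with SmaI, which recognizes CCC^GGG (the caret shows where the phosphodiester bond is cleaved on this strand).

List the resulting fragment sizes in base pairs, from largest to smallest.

64, 60, 54, 53, 23, 22 bp

SmaI sites (CCCGGG) start at positions 62, 116, 139, 192, 252.
SmaI cuts after base 3 of each site, so after positions 64, 118, 141, 194, 254.
Linear molecule, 5 cuts → 6 fragments:
  1–64 → 64 bp
  65–118 → 54 bp
  119–141 → 23 bp
  142–194 → 53 bp
  195–254 → 60 bp
  255–276 → 22 bp
Sorted largest to smallest: 64, 60, 54, 53, 23, 22 bp.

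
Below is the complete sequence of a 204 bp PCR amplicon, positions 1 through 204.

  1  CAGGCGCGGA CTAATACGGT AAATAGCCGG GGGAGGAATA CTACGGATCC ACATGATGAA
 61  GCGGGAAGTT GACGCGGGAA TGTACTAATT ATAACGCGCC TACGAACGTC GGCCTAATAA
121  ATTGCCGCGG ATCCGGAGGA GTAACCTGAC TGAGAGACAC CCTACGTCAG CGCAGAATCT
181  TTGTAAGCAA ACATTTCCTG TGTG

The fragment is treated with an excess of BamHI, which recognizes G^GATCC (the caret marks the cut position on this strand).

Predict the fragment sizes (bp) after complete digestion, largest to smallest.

BamHI sites (GGATCC) start at positions 45, 129.
BamHI cuts after the first base of each site, so after positions 45, 129.
Linear molecule, 2 cuts → 3 fragments:
  1–45 → 45 bp
  46–129 → 84 bp
  130–204 → 75 bp
Sorted largest to smallest: 84, 75, 45 bp.

84, 75, 45 bp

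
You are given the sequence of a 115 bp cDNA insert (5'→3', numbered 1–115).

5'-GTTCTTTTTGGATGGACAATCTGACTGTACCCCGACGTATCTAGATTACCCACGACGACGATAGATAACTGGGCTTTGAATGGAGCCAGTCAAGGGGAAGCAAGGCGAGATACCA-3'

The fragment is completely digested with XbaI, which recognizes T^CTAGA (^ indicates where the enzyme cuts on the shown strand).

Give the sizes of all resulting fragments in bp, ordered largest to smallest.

The XbaI site (TCTAGA) starts at position 40.
XbaI cuts after the first base of each site, so after position 40.
Linear molecule, 1 cut → 2 fragments:
  1–40 → 40 bp
  41–115 → 75 bp
Sorted largest to smallest: 75, 40 bp.

75, 40 bp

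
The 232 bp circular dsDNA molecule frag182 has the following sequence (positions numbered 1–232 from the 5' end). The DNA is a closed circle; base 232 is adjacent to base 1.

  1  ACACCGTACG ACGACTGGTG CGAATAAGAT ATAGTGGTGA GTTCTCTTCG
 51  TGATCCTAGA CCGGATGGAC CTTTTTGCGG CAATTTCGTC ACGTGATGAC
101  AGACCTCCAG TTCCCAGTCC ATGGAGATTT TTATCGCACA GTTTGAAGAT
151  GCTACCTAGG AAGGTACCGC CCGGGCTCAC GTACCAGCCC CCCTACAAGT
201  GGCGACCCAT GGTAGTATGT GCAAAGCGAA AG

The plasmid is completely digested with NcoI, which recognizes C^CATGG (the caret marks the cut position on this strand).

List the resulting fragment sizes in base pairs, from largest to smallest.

NcoI sites (CCATGG) start at positions 119, 207.
NcoI cuts after the first base of each site, so after positions 119, 207.
Circular molecule, 2 cuts → 2 fragments:
  120–207 → 88 bp
  208–232 then 1–119 → 25 + 119 = 144 bp
Sorted largest to smallest: 144, 88 bp.

144, 88 bp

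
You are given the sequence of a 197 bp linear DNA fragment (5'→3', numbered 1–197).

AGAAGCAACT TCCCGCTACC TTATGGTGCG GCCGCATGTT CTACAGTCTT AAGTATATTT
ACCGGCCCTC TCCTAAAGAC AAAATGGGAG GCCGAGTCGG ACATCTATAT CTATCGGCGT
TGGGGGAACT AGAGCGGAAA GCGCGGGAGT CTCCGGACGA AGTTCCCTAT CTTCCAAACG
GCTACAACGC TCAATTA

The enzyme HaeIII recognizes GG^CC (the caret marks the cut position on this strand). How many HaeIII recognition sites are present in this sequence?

3

GGCC occurs starting at positions 30, 64, 90.
HaeIII cuts at 3 sites.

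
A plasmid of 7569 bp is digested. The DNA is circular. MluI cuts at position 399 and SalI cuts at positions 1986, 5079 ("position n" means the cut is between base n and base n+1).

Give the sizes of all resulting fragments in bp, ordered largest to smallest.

3093, 2889, 1587 bp

Combined cut positions (sorted): 399, 1986, 5079.
Circular molecule, 3 cuts → 3 fragments:
  1986 − 399 = 1587 bp
  5079 − 1986 = 3093 bp
  wrap: 7569 − 5079 + 399 = 2889 bp
Sorted largest to smallest: 3093, 2889, 1587 bp.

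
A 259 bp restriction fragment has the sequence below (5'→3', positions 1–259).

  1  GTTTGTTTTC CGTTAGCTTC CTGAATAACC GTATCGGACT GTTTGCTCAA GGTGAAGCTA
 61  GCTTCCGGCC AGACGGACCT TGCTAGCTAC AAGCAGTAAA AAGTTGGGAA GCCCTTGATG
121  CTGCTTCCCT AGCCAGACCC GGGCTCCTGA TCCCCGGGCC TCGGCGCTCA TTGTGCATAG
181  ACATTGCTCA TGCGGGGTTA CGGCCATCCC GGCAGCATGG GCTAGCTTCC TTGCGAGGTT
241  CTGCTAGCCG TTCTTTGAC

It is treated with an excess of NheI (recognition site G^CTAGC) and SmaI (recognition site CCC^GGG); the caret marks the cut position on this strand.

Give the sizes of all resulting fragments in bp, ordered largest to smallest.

NheI sites (GCTAGC) start at positions 57, 82, 221, 243.
NheI cuts after the first base of each site, so after positions 57, 82, 221, 243.
SmaI sites (CCCGGG) start at positions 138, 153.
SmaI cuts after base 3 of each site, so after positions 140, 155.
Combined cut positions: 57, 82, 140, 155, 221, 243.
Linear molecule, 6 cuts → 7 fragments:
  1–57 → 57 bp
  58–82 → 25 bp
  83–140 → 58 bp
  141–155 → 15 bp
  156–221 → 66 bp
  222–243 → 22 bp
  244–259 → 16 bp
Sorted largest to smallest: 66, 58, 57, 25, 22, 16, 15 bp.

66, 58, 57, 25, 22, 16, 15 bp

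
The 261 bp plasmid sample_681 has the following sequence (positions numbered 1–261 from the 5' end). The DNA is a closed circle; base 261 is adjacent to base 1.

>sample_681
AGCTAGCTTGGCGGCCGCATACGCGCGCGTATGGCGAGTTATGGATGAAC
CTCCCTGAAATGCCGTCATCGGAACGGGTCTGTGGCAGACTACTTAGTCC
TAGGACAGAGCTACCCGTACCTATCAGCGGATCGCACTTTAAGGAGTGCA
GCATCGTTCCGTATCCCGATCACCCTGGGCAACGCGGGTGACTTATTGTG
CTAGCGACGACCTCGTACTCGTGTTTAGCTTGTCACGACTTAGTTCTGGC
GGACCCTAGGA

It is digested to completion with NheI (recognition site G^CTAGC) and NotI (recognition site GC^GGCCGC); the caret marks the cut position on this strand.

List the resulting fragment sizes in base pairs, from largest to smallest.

NheI sites (GCTAGC) start at positions 2, 200.
NheI cuts after the first base of each site, so after positions 2, 200.
The NotI site (GCGGCCGC) starts at position 11.
NotI cuts after base 2 of each site, so after position 12.
Combined cut positions: 2, 12, 200.
Circular molecule, 3 cuts → 3 fragments:
  3–12 → 10 bp
  13–200 → 188 bp
  201–261 then 1–2 → 61 + 2 = 63 bp
Sorted largest to smallest: 188, 63, 10 bp.

188, 63, 10 bp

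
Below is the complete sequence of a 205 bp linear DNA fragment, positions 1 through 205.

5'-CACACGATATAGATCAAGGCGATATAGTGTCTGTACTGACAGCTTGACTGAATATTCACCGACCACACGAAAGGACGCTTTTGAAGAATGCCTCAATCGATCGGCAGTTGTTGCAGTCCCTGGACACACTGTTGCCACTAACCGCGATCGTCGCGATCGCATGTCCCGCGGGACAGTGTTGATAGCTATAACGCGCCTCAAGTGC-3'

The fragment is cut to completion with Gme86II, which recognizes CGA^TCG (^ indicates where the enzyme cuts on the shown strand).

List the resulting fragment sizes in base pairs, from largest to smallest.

Gme86II sites (CGATCG) start at positions 98, 145, 154.
Gme86II cuts after base 3 of each site, so after positions 100, 147, 156.
Linear molecule, 3 cuts → 4 fragments:
  1–100 → 100 bp
  101–147 → 47 bp
  148–156 → 9 bp
  157–205 → 49 bp
Sorted largest to smallest: 100, 49, 47, 9 bp.

100, 49, 47, 9 bp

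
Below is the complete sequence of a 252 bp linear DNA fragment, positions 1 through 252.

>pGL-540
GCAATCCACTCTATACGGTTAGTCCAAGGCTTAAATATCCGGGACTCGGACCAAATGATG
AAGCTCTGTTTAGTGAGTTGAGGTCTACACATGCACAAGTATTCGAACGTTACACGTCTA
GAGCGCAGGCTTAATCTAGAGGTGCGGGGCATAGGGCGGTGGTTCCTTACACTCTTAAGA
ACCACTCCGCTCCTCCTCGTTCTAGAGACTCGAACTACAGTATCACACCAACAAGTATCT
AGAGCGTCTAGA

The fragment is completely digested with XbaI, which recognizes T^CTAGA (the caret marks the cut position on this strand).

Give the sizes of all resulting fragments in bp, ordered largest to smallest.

XbaI sites (TCTAGA) start at positions 117, 135, 201, 238, 247.
XbaI cuts after the first base of each site, so after positions 117, 135, 201, 238, 247.
Linear molecule, 5 cuts → 6 fragments:
  1–117 → 117 bp
  118–135 → 18 bp
  136–201 → 66 bp
  202–238 → 37 bp
  239–247 → 9 bp
  248–252 → 5 bp
Sorted largest to smallest: 117, 66, 37, 18, 9, 5 bp.

117, 66, 37, 18, 9, 5 bp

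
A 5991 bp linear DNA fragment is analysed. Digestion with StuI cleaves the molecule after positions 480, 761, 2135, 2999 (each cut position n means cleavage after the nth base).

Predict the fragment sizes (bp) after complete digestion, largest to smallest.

Linear molecule, 4 cuts → 5 fragments:
  480 − 0 = 480 bp
  761 − 480 = 281 bp
  2135 − 761 = 1374 bp
  2999 − 2135 = 864 bp
  5991 − 2999 = 2992 bp
Sorted largest to smallest: 2992, 1374, 864, 480, 281 bp.

2992, 1374, 864, 480, 281 bp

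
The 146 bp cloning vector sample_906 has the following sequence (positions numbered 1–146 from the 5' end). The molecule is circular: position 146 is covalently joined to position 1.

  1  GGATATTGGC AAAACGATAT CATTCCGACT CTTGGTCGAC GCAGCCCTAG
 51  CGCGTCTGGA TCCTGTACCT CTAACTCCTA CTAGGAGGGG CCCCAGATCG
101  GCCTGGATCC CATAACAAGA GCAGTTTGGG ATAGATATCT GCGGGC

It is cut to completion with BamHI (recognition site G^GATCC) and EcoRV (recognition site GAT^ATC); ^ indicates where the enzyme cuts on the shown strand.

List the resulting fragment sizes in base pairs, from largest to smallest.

BamHI sites (GGATCC) start at positions 58, 105.
BamHI cuts after the first base of each site, so after positions 58, 105.
EcoRV sites (GATATC) start at positions 16, 134.
EcoRV cuts after base 3 of each site, so after positions 18, 136.
Combined cut positions: 18, 58, 105, 136.
Circular molecule, 4 cuts → 4 fragments:
  19–58 → 40 bp
  59–105 → 47 bp
  106–136 → 31 bp
  137–146 then 1–18 → 10 + 18 = 28 bp
Sorted largest to smallest: 47, 40, 31, 28 bp.

47, 40, 31, 28 bp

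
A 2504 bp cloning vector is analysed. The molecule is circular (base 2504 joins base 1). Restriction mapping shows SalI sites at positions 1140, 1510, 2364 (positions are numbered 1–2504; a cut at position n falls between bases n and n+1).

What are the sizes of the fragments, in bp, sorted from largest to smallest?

1280, 854, 370 bp

Circular molecule, 3 cuts → 3 fragments:
  1510 − 1140 = 370 bp
  2364 − 1510 = 854 bp
  wrap: 2504 − 2364 + 1140 = 1280 bp
Sorted largest to smallest: 1280, 854, 370 bp.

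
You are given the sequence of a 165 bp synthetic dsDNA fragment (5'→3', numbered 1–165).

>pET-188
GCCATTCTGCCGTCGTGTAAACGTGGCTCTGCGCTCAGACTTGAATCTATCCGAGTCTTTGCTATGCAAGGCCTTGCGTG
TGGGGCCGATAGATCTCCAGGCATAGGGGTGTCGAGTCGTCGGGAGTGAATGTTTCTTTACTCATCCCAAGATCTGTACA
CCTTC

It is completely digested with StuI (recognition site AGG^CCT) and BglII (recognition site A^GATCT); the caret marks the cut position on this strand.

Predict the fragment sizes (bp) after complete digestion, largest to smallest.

71, 59, 20, 15 bp

The StuI site (AGGCCT) starts at position 69.
StuI cuts after base 3 of each site, so after position 71.
BglII sites (AGATCT) start at positions 91, 150.
BglII cuts after the first base of each site, so after positions 91, 150.
Combined cut positions: 71, 91, 150.
Linear molecule, 3 cuts → 4 fragments:
  1–71 → 71 bp
  72–91 → 20 bp
  92–150 → 59 bp
  151–165 → 15 bp
Sorted largest to smallest: 71, 59, 20, 15 bp.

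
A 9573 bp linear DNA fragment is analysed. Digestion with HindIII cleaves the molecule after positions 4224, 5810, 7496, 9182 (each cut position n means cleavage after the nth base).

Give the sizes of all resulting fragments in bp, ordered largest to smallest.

4224, 1686, 1686, 1586, 391 bp

Linear molecule, 4 cuts → 5 fragments:
  4224 − 0 = 4224 bp
  5810 − 4224 = 1586 bp
  7496 − 5810 = 1686 bp
  9182 − 7496 = 1686 bp
  9573 − 9182 = 391 bp
Sorted largest to smallest: 4224, 1686, 1686, 1586, 391 bp.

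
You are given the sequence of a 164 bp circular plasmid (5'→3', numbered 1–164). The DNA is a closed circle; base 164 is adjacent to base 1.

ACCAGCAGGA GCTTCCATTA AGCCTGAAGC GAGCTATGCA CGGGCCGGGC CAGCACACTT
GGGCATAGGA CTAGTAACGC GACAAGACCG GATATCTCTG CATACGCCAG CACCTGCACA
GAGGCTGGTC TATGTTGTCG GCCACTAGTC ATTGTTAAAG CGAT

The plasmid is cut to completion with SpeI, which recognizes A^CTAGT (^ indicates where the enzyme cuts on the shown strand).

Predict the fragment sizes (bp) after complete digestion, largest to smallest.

SpeI sites (ACTAGT) start at positions 70, 144.
SpeI cuts after the first base of each site, so after positions 70, 144.
Circular molecule, 2 cuts → 2 fragments:
  71–144 → 74 bp
  145–164 then 1–70 → 20 + 70 = 90 bp
Sorted largest to smallest: 90, 74 bp.

90, 74 bp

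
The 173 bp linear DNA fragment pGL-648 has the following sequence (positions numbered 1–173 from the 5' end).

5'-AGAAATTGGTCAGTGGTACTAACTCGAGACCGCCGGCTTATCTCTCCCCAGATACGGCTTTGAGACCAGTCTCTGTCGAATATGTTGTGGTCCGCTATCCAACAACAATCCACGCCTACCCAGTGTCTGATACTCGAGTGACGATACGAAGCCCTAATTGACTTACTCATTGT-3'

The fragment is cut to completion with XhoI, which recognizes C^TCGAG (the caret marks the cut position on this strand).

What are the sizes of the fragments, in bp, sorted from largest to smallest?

110, 40, 23 bp

XhoI sites (CTCGAG) start at positions 23, 133.
XhoI cuts after the first base of each site, so after positions 23, 133.
Linear molecule, 2 cuts → 3 fragments:
  1–23 → 23 bp
  24–133 → 110 bp
  134–173 → 40 bp
Sorted largest to smallest: 110, 40, 23 bp.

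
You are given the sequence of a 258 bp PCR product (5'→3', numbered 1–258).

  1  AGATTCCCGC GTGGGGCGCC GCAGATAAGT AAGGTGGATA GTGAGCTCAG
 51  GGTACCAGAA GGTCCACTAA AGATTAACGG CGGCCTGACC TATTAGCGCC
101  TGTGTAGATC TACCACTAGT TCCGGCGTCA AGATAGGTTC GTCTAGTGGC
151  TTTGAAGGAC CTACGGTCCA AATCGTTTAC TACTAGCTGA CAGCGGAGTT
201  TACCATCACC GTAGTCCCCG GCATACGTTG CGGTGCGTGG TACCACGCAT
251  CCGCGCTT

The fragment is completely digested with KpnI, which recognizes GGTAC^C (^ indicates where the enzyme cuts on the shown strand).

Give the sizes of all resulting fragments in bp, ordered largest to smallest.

KpnI sites (GGTACC) start at positions 51, 239.
KpnI cuts after base 5 of each site (before the last base), so after positions 55, 243.
Linear molecule, 2 cuts → 3 fragments:
  1–55 → 55 bp
  56–243 → 188 bp
  244–258 → 15 bp
Sorted largest to smallest: 188, 55, 15 bp.

188, 55, 15 bp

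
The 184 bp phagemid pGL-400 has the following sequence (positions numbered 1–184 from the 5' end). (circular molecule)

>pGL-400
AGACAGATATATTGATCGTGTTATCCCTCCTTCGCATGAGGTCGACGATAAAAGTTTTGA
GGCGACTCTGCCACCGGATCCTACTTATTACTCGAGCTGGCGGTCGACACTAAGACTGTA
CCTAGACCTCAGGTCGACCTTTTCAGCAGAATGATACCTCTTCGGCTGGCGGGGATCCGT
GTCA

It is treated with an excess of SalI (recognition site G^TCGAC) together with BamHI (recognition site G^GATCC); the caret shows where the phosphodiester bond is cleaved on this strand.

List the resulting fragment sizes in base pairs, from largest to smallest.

52, 40, 35, 30, 27 bp

SalI sites (GTCGAC) start at positions 41, 103, 133.
SalI cuts after the first base of each site, so after positions 41, 103, 133.
BamHI sites (GGATCC) start at positions 76, 173.
BamHI cuts after the first base of each site, so after positions 76, 173.
Combined cut positions: 41, 76, 103, 133, 173.
Circular molecule, 5 cuts → 5 fragments:
  42–76 → 35 bp
  77–103 → 27 bp
  104–133 → 30 bp
  134–173 → 40 bp
  174–184 then 1–41 → 11 + 41 = 52 bp
Sorted largest to smallest: 52, 40, 35, 30, 27 bp.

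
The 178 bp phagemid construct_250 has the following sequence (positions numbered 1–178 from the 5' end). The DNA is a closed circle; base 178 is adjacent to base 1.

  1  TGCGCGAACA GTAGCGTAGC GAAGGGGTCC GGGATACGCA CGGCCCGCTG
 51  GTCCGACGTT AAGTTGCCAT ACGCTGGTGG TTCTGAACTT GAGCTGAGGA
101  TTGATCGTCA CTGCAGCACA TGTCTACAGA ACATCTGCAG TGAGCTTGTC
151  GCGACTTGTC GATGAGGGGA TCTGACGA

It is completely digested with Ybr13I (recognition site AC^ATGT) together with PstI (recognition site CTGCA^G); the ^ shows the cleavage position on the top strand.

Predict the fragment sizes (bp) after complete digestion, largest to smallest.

154, 20, 4 bp

The Ybr13I site (ACATGT) starts at position 118.
Ybr13I cuts after base 2 of each site, so after position 119.
PstI sites (CTGCAG) start at positions 111, 135.
PstI cuts after base 5 of each site (before the last base), so after positions 115, 139.
Combined cut positions: 115, 119, 139.
Circular molecule, 3 cuts → 3 fragments:
  116–119 → 4 bp
  120–139 → 20 bp
  140–178 then 1–115 → 39 + 115 = 154 bp
Sorted largest to smallest: 154, 20, 4 bp.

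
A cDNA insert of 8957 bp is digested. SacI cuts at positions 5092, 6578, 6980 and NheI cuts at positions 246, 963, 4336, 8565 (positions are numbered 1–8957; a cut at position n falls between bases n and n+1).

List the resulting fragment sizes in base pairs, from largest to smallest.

3373, 1585, 1486, 756, 717, 402, 392, 246 bp

Combined cut positions (sorted): 246, 963, 4336, 5092, 6578, 6980, 8565.
Linear molecule, 7 cuts → 8 fragments:
  246 − 0 = 246 bp
  963 − 246 = 717 bp
  4336 − 963 = 3373 bp
  5092 − 4336 = 756 bp
  6578 − 5092 = 1486 bp
  6980 − 6578 = 402 bp
  8565 − 6980 = 1585 bp
  8957 − 8565 = 392 bp
Sorted largest to smallest: 3373, 1585, 1486, 756, 717, 402, 392, 246 bp.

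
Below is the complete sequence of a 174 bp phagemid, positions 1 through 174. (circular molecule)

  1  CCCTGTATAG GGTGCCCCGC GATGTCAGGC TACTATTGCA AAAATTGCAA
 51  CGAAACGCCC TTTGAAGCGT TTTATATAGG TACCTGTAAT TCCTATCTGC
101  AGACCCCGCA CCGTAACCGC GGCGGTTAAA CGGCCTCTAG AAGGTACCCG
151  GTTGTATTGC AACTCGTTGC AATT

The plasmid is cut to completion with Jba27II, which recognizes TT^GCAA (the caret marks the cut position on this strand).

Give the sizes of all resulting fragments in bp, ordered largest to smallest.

112, 43, 10, 9 bp

Jba27II sites (TTGCAA) start at positions 36, 45, 157, 167.
Jba27II cuts after base 2 of each site, so after positions 37, 46, 158, 168.
Circular molecule, 4 cuts → 4 fragments:
  38–46 → 9 bp
  47–158 → 112 bp
  159–168 → 10 bp
  169–174 then 1–37 → 6 + 37 = 43 bp
Sorted largest to smallest: 112, 43, 10, 9 bp.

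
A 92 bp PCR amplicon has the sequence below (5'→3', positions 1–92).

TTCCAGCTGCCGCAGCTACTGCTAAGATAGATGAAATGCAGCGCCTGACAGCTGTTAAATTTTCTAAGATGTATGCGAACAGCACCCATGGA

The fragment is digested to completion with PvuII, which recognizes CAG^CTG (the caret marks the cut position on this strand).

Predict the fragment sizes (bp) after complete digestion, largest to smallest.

45, 41, 6 bp

PvuII sites (CAGCTG) start at positions 4, 49.
PvuII cuts after base 3 of each site, so after positions 6, 51.
Linear molecule, 2 cuts → 3 fragments:
  1–6 → 6 bp
  7–51 → 45 bp
  52–92 → 41 bp
Sorted largest to smallest: 45, 41, 6 bp.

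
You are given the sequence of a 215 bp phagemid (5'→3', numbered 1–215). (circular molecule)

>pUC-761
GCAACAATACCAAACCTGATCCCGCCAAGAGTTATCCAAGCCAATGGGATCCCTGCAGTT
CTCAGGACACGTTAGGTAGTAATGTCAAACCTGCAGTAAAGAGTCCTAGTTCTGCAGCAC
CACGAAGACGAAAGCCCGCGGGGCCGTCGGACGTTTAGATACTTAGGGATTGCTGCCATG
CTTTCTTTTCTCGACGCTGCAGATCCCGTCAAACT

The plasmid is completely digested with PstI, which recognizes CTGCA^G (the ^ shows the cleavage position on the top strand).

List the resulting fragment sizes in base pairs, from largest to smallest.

85, 71, 38, 21 bp

PstI sites (CTGCAG) start at positions 53, 91, 112, 197.
PstI cuts after base 5 of each site (before the last base), so after positions 57, 95, 116, 201.
Circular molecule, 4 cuts → 4 fragments:
  58–95 → 38 bp
  96–116 → 21 bp
  117–201 → 85 bp
  202–215 then 1–57 → 14 + 57 = 71 bp
Sorted largest to smallest: 85, 71, 38, 21 bp.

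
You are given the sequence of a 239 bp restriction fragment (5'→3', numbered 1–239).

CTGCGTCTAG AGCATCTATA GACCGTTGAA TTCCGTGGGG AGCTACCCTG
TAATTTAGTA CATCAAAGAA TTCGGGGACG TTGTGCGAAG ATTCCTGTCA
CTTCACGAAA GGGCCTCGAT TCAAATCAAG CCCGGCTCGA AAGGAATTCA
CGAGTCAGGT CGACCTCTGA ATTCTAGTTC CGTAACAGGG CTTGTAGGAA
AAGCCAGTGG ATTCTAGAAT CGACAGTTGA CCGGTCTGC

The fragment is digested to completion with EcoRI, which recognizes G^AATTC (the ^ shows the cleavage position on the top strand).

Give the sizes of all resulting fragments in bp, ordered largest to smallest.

EcoRI sites (GAATTC) start at positions 28, 68, 144, 169.
EcoRI cuts after the first base of each site, so after positions 28, 68, 144, 169.
Linear molecule, 4 cuts → 5 fragments:
  1–28 → 28 bp
  29–68 → 40 bp
  69–144 → 76 bp
  145–169 → 25 bp
  170–239 → 70 bp
Sorted largest to smallest: 76, 70, 40, 28, 25 bp.

76, 70, 40, 28, 25 bp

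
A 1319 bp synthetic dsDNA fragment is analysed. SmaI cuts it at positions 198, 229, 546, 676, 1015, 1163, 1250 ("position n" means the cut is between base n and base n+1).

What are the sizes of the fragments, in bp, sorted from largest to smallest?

Linear molecule, 7 cuts → 8 fragments:
  198 − 0 = 198 bp
  229 − 198 = 31 bp
  546 − 229 = 317 bp
  676 − 546 = 130 bp
  1015 − 676 = 339 bp
  1163 − 1015 = 148 bp
  1250 − 1163 = 87 bp
  1319 − 1250 = 69 bp
Sorted largest to smallest: 339, 317, 198, 148, 130, 87, 69, 31 bp.

339, 317, 198, 148, 130, 87, 69, 31 bp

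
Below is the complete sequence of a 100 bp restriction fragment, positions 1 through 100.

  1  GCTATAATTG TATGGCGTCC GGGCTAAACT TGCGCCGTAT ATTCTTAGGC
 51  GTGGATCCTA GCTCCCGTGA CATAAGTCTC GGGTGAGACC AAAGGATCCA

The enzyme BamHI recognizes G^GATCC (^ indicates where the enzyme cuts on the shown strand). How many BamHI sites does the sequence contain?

2

GGATCC occurs starting at positions 53, 94.
BamHI cuts at 2 sites.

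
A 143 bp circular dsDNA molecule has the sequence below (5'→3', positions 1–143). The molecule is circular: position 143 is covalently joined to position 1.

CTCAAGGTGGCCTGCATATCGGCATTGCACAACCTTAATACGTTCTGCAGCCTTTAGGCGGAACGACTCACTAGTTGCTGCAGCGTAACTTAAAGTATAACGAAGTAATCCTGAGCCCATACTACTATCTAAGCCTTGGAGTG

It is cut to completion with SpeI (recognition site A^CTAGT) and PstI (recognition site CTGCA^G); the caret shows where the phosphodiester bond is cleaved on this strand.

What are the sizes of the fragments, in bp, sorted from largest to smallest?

The SpeI site (ACTAGT) starts at position 70.
SpeI cuts after the first base of each site, so after position 70.
PstI sites (CTGCAG) start at positions 45, 78.
PstI cuts after base 5 of each site (before the last base), so after positions 49, 82.
Combined cut positions: 49, 70, 82.
Circular molecule, 3 cuts → 3 fragments:
  50–70 → 21 bp
  71–82 → 12 bp
  83–143 then 1–49 → 61 + 49 = 110 bp
Sorted largest to smallest: 110, 21, 12 bp.

110, 21, 12 bp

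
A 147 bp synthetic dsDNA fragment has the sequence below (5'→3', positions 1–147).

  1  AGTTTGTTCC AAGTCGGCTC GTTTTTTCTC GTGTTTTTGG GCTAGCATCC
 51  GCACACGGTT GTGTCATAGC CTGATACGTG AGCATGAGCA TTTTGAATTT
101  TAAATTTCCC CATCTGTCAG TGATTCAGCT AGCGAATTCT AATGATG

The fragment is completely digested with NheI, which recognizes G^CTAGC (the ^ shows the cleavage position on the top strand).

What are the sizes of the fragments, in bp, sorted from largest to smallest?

NheI sites (GCTAGC) start at positions 41, 128.
NheI cuts after the first base of each site, so after positions 41, 128.
Linear molecule, 2 cuts → 3 fragments:
  1–41 → 41 bp
  42–128 → 87 bp
  129–147 → 19 bp
Sorted largest to smallest: 87, 41, 19 bp.

87, 41, 19 bp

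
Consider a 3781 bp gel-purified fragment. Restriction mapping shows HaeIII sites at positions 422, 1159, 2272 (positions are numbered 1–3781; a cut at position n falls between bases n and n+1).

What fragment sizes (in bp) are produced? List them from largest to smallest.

Linear molecule, 3 cuts → 4 fragments:
  422 − 0 = 422 bp
  1159 − 422 = 737 bp
  2272 − 1159 = 1113 bp
  3781 − 2272 = 1509 bp
Sorted largest to smallest: 1509, 1113, 737, 422 bp.

1509, 1113, 737, 422 bp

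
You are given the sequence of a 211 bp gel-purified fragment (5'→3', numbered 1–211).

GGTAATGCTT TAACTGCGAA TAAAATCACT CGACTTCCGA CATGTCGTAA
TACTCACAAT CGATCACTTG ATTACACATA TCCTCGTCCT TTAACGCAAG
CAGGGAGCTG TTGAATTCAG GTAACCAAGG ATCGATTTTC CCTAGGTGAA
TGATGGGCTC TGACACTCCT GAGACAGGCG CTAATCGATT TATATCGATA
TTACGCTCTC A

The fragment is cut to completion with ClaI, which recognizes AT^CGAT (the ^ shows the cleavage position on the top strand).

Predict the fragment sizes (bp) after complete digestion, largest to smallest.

ClaI sites (ATCGAT) start at positions 59, 131, 184, 194.
ClaI cuts after base 2 of each site, so after positions 60, 132, 185, 195.
Linear molecule, 4 cuts → 5 fragments:
  1–60 → 60 bp
  61–132 → 72 bp
  133–185 → 53 bp
  186–195 → 10 bp
  196–211 → 16 bp
Sorted largest to smallest: 72, 60, 53, 16, 10 bp.

72, 60, 53, 16, 10 bp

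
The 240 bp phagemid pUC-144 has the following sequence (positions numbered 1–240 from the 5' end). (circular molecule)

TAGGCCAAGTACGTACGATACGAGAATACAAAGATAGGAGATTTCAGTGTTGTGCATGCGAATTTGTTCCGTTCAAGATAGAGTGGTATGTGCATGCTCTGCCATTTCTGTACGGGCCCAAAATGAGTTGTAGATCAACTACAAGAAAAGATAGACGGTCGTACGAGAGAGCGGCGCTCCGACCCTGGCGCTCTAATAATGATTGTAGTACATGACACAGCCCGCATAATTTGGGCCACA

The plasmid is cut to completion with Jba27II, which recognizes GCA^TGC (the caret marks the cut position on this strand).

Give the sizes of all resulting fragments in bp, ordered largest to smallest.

202, 38 bp

Jba27II sites (GCATGC) start at positions 54, 92.
Jba27II cuts after base 3 of each site, so after positions 56, 94.
Circular molecule, 2 cuts → 2 fragments:
  57–94 → 38 bp
  95–240 then 1–56 → 146 + 56 = 202 bp
Sorted largest to smallest: 202, 38 bp.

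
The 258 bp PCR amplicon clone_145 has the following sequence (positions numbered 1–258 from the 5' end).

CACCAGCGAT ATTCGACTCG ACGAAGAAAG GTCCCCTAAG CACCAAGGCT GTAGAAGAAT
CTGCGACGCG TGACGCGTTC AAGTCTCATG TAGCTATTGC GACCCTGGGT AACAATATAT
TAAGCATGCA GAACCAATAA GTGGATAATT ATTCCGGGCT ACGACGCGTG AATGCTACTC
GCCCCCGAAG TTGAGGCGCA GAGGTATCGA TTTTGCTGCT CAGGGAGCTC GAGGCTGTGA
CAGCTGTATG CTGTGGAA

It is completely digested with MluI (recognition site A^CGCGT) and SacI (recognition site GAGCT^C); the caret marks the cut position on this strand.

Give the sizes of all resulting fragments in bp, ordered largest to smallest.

MluI sites (ACGCGT) start at positions 66, 73, 164.
MluI cuts after the first base of each site, so after positions 66, 73, 164.
The SacI site (GAGCTC) starts at position 225.
SacI cuts after base 5 of each site (before the last base), so after position 229.
Combined cut positions: 66, 73, 164, 229.
Linear molecule, 4 cuts → 5 fragments:
  1–66 → 66 bp
  67–73 → 7 bp
  74–164 → 91 bp
  165–229 → 65 bp
  230–258 → 29 bp
Sorted largest to smallest: 91, 66, 65, 29, 7 bp.

91, 66, 65, 29, 7 bp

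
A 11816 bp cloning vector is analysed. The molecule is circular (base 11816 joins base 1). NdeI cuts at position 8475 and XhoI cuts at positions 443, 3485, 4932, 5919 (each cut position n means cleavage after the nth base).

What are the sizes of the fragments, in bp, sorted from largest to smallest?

Combined cut positions (sorted): 443, 3485, 4932, 5919, 8475.
Circular molecule, 5 cuts → 5 fragments:
  3485 − 443 = 3042 bp
  4932 − 3485 = 1447 bp
  5919 − 4932 = 987 bp
  8475 − 5919 = 2556 bp
  wrap: 11816 − 8475 + 443 = 3784 bp
Sorted largest to smallest: 3784, 3042, 2556, 1447, 987 bp.

3784, 3042, 2556, 1447, 987 bp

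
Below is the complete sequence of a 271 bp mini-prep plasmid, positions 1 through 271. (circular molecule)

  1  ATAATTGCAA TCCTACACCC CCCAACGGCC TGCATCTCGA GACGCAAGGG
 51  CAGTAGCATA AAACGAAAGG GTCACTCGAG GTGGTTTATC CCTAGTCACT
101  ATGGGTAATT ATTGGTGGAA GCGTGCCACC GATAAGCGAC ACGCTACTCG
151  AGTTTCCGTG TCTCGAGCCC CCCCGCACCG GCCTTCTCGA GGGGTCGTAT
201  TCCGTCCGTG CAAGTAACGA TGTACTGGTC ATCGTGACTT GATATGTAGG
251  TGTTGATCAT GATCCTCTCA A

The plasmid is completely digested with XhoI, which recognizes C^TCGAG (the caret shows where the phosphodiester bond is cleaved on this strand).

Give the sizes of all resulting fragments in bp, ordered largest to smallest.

121, 72, 39, 24, 15 bp

XhoI sites (CTCGAG) start at positions 36, 75, 147, 162, 186.
XhoI cuts after the first base of each site, so after positions 36, 75, 147, 162, 186.
Circular molecule, 5 cuts → 5 fragments:
  37–75 → 39 bp
  76–147 → 72 bp
  148–162 → 15 bp
  163–186 → 24 bp
  187–271 then 1–36 → 85 + 36 = 121 bp
Sorted largest to smallest: 121, 72, 39, 24, 15 bp.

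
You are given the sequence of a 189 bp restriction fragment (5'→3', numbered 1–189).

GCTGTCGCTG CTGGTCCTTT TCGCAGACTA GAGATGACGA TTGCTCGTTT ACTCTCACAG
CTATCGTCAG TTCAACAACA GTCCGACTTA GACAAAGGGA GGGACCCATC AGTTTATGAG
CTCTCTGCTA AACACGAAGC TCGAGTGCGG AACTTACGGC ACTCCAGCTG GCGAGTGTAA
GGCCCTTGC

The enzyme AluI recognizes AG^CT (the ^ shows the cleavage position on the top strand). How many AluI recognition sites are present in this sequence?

4

AGCT occurs starting at positions 59, 119, 138, 166.
AluI cuts at 4 sites.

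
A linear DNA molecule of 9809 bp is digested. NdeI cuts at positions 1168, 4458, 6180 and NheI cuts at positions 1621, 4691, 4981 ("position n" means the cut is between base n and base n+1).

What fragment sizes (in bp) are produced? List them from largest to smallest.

3629, 2837, 1199, 1168, 453, 290, 233 bp

Combined cut positions (sorted): 1168, 1621, 4458, 4691, 4981, 6180.
Linear molecule, 6 cuts → 7 fragments:
  1168 − 0 = 1168 bp
  1621 − 1168 = 453 bp
  4458 − 1621 = 2837 bp
  4691 − 4458 = 233 bp
  4981 − 4691 = 290 bp
  6180 − 4981 = 1199 bp
  9809 − 6180 = 3629 bp
Sorted largest to smallest: 3629, 2837, 1199, 1168, 453, 290, 233 bp.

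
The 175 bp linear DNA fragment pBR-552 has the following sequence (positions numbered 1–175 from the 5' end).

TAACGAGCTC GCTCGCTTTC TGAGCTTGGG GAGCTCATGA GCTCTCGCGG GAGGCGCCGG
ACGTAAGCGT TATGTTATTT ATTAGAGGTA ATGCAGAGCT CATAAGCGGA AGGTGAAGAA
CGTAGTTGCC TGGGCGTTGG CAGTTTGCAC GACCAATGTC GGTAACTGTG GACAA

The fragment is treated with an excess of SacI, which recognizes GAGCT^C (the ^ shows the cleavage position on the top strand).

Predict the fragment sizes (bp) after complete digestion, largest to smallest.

SacI sites (GAGCTC) start at positions 5, 31, 39, 96.
SacI cuts after base 5 of each site (before the last base), so after positions 9, 35, 43, 100.
Linear molecule, 4 cuts → 5 fragments:
  1–9 → 9 bp
  10–35 → 26 bp
  36–43 → 8 bp
  44–100 → 57 bp
  101–175 → 75 bp
Sorted largest to smallest: 75, 57, 26, 9, 8 bp.

75, 57, 26, 9, 8 bp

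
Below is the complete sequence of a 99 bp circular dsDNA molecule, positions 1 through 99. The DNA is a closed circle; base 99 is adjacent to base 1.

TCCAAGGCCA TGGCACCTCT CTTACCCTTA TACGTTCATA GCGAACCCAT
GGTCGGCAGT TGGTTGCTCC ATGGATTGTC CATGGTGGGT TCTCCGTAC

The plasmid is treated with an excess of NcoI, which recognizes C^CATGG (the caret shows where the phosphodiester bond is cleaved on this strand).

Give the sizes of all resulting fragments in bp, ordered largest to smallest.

NcoI sites (CCATGG) start at positions 8, 47, 69, 80.
NcoI cuts after the first base of each site, so after positions 8, 47, 69, 80.
Circular molecule, 4 cuts → 4 fragments:
  9–47 → 39 bp
  48–69 → 22 bp
  70–80 → 11 bp
  81–99 then 1–8 → 19 + 8 = 27 bp
Sorted largest to smallest: 39, 27, 22, 11 bp.

39, 27, 22, 11 bp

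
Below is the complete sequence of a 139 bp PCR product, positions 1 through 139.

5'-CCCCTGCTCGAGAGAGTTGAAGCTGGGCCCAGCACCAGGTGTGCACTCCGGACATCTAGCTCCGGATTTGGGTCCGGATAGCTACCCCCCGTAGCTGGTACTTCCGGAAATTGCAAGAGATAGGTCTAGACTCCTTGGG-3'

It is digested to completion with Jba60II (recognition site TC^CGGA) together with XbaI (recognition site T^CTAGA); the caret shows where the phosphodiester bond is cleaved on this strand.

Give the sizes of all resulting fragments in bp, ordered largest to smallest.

48, 30, 21, 14, 14, 12 bp

Jba60II sites (TCCGGA) start at positions 47, 61, 73, 103.
Jba60II cuts after base 2 of each site, so after positions 48, 62, 74, 104.
The XbaI site (TCTAGA) starts at position 125.
XbaI cuts after the first base of each site, so after position 125.
Combined cut positions: 48, 62, 74, 104, 125.
Linear molecule, 5 cuts → 6 fragments:
  1–48 → 48 bp
  49–62 → 14 bp
  63–74 → 12 bp
  75–104 → 30 bp
  105–125 → 21 bp
  126–139 → 14 bp
Sorted largest to smallest: 48, 30, 21, 14, 14, 12 bp.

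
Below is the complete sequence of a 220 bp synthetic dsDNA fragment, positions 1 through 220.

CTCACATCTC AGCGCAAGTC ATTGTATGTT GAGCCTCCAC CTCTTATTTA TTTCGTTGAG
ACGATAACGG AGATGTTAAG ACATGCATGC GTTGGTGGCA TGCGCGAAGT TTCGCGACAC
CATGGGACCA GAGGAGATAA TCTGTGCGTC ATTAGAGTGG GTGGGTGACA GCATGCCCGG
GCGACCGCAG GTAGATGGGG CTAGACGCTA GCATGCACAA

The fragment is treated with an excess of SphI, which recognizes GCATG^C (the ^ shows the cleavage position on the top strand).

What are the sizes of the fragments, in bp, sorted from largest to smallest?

89, 73, 40, 13, 5 bp

SphI sites (GCATGC) start at positions 85, 98, 171, 211.
SphI cuts after base 5 of each site (before the last base), so after positions 89, 102, 175, 215.
Linear molecule, 4 cuts → 5 fragments:
  1–89 → 89 bp
  90–102 → 13 bp
  103–175 → 73 bp
  176–215 → 40 bp
  216–220 → 5 bp
Sorted largest to smallest: 89, 73, 40, 13, 5 bp.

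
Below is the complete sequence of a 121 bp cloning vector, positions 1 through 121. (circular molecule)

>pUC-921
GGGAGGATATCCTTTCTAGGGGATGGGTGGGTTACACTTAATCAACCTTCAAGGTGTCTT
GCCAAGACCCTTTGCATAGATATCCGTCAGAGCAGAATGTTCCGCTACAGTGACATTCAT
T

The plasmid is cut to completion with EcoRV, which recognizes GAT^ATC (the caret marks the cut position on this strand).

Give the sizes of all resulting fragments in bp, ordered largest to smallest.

EcoRV sites (GATATC) start at positions 6, 79.
EcoRV cuts after base 3 of each site, so after positions 8, 81.
Circular molecule, 2 cuts → 2 fragments:
  9–81 → 73 bp
  82–121 then 1–8 → 40 + 8 = 48 bp
Sorted largest to smallest: 73, 48 bp.

73, 48 bp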